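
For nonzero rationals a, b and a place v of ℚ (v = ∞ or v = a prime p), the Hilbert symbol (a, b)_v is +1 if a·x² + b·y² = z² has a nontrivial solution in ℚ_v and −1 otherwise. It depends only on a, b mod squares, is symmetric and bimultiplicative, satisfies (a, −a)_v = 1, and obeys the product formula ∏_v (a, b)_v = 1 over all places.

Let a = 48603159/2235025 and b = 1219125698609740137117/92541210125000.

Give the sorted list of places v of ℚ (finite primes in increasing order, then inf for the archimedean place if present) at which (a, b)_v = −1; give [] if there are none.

Mod squares: a ≡ 551, b ≡ 1914. Check v ∈ {∞, 2, 3, 5, 7, 11, 13, 19, 23, 29}.
v=5: a=5^-2·(≡4), b=5^-6·(≡4) mod 5; (4|5)=+1, (4|5)=+1; (−1)^{-2·-6·2}·(+1)^-6·(+1)^-2 = +1.
v=∞: 551 > 0 and 1914 > 0  ⇒  (a,b)_∞ = +1.
v=29: a=29^1·(≡11), b=29^3·(≡14) mod 29; (11|29)=-1, (14|29)=-1; (−1)^{1·3·14}·(-1)^3·(-1)^1 = +1.
v=2: v_2(a)=0, v_2(b)=-3; units ≡ 7, 5 (mod 8); ε·ε+αω+βω = 1·0+0·1+-3·0 ≡ 0  ⇒  (a,b)_2 = +1.
v=3: a=3^6·(≡2), b=3^9·(≡2) mod 3; (2|3)=-1, (2|3)=-1; (−1)^{6·9·1}·(-1)^9·(-1)^6 = -1.
v=19: a=19^1·(≡2), b=19^4·(≡18) mod 19; (2|19)=-1, (18|19)=-1; (−1)^{1·4·9}·(-1)^4·(-1)^1 = -1.
v=11: a=11^2·(≡3), b=11^7·(≡1) mod 11; (3|11)=+1, (1|11)=+1; (−1)^{2·7·5}·(+1)^7·(+1)^2 = +1.
v=23: a=23^-2·(≡17), b=23^-2·(≡15) mod 23; (17|23)=-1, (15|23)=-1; (−1)^{-2·-2·11}·(-1)^-2·(-1)^-2 = +1.
v=13: a=13^-2·(≡5), b=13^-4·(≡12) mod 13; (5|13)=-1, (12|13)=+1; (−1)^{-2·-4·6}·(-1)^-4·(+1)^-2 = +1.
v=7: a=7^0·(≡5), b=7^-2·(≡5) mod 7; (5|7)=-1, (5|7)=-1; (−1)^{0·-2·3}·(-1)^-2·(-1)^0 = +1.
|Ram(551, 1914)| = 2, even; anisotropic at {3, 19}.

[3, 19]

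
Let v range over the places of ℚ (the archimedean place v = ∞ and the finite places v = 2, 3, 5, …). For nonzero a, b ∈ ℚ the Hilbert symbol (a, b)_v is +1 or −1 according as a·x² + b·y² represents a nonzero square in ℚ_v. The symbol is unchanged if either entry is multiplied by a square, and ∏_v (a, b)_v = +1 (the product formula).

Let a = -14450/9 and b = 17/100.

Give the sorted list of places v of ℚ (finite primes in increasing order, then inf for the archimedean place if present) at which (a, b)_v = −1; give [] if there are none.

(a, b) ≡ (-2, 17) mod (ℚ^×)²; places V = {2, 3, 5, 17, ∞}.
(a,b)_2: α=1, β=-2; u≡7, v≡1 (mod 8); ε(u)ε(v)=1·0, αω(v)=1·0, βω(u)=-2·0; sum ≡ 0  ⇒  +1.
(a,b)_∞: sgn(-2)=−, sgn(17)=+, so +1.
(a,b)_3: α=-2, u≡1; β=0, v≡2 (mod 3); (1|3)=+1, (2|3)=-1; sign (−1)^0·+1^0·-1^-2 = +1.
(a,b)_17: α=2, u≡2; β=1, v≡8 (mod 17); (2|17)=+1, (8|17)=+1; sign (−1)^0·+1^1·+1^2 = +1.
(a,b)_5: α=2, u≡3; β=-2, v≡3 (mod 5); (3|5)=-1, (3|5)=-1; sign (−1)^0·-1^-2·-1^2 = +1.
Every local symbol is +1, so the conic -2·x² + 17·y² = z² has ℚ_v-points for all v and hence a ℚ-point; (a, b / ℚ) ≅ M_2(ℚ).

[]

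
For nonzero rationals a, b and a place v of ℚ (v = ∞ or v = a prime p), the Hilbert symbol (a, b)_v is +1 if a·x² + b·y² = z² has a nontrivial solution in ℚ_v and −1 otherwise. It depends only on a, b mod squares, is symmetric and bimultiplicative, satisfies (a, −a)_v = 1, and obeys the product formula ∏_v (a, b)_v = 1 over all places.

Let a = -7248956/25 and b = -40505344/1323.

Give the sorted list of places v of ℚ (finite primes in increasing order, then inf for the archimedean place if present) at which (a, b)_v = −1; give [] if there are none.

[11, 29, 31, inf]

(a, b) ≡ (-1812239, -29667) mod (ℚ^×)²; places V = {2, 3, 5, 7, 11, 13, 19, 23, 29, 31, ∞}.
(a,b)_2: α=2, β=12; u≡1, v≡5 (mod 8); ε(u)ε(v)=0·0, αω(v)=2·1, βω(u)=12·0; sum ≡ 0  ⇒  +1.
(a,b)_29: α=1, u≡25; β=1, v≡14 (mod 29); (25|29)=+1, (14|29)=-1; sign (−1)^0·+1^1·-1^1 = -1.
(a,b)_7: α=0, u≡5; β=-2, v≡5 (mod 7); (5|7)=-1, (5|7)=-1; sign (−1)^0·-1^-2·-1^0 = +1.
(a,b)_11: α=1, u≡1; β=1, v≡4 (mod 11); (1|11)=+1, (4|11)=+1; sign (−1)^1·+1^1·+1^1 = -1.
(a,b)_∞: sgn(-1812239)=−, sgn(-29667)=−, so -1.
(a,b)_31: α=0, u≡17; β=1, v≡16 (mod 31); (17|31)=-1, (16|31)=+1; sign (−1)^0·-1^1·+1^0 = -1.
(a,b)_13: α=1, u≡3; β=0, v≡3 (mod 13); (3|13)=+1, (3|13)=+1; sign (−1)^0·+1^0·+1^1 = +1.
(a,b)_19: α=1, u≡12; β=0, v≡6 (mod 19); (12|19)=-1, (6|19)=+1; sign (−1)^0·-1^0·+1^1 = +1.
(a,b)_5: α=-2, u≡4; β=0, v≡2 (mod 5); (4|5)=+1, (2|5)=-1; sign (−1)^0·+1^0·-1^-2 = +1.
(a,b)_3: α=0, u≡1; β=-3, v≡2 (mod 3); (1|3)=+1, (2|3)=-1; sign (−1)^0·+1^-3·-1^0 = +1.
(a,b)_23: α=1, u≡10; β=0, v≡4 (mod 23); (10|23)=-1, (4|23)=+1; sign (−1)^0·-1^0·+1^1 = +1.
Ram(-1812239, -29667) = {11, 29, 31, ∞}; no ℚ_11-point on the conic.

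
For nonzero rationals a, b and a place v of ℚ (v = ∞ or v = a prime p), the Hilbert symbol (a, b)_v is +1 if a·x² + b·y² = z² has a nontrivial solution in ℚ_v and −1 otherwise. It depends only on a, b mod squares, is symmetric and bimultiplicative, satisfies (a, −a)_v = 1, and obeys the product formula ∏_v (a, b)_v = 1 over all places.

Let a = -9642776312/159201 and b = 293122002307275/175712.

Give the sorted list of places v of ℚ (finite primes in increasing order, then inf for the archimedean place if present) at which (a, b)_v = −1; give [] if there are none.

Mod squares: a ≡ -49358, b ≡ 81282. Check v ∈ {∞, 2, 3, 5, 7, 13, 17, 19, 23, 29, 31, 37}.
v=7: a=7^-2·(≡6), b=7^0·(≡3) mod 7; (6|7)=-1, (3|7)=-1; (−1)^{-2·0·3}·(-1)^0·(-1)^-2 = +1.
v=17: a=17^2·(≡10), b=17^-2·(≡7) mod 17; (10|17)=-1, (7|17)=-1; (−1)^{2·-2·8}·(-1)^-2·(-1)^2 = +1.
v=∞: -49358 < 0 and 81282 > 0  ⇒  (a,b)_∞ = +1.
v=31: a=31^0·(≡7), b=31^1·(≡2) mod 31; (7|31)=+1, (2|31)=+1; (−1)^{0·1·15}·(+1)^1·(+1)^0 = +1.
v=2: v_2(a)=3, v_2(b)=-5; units ≡ 1, 1 (mod 8); ε·ε+αω+βω = 0·0+3·0+-5·0 ≡ 0  ⇒  (a,b)_2 = +1.
v=13: a=13^2·(≡12), b=13^0·(≡6) mod 13; (12|13)=+1, (6|13)=-1; (−1)^{2·0·6}·(+1)^0·(-1)^2 = +1.
v=37: a=37^1·(≡23), b=37^2·(≡21) mod 37; (23|37)=-1, (21|37)=+1; (−1)^{1·2·18}·(-1)^2·(+1)^1 = +1.
v=19: a=19^-2·(≡6), b=19^-1·(≡15) mod 19; (6|19)=+1, (15|19)=-1; (−1)^{-2·-1·9}·(+1)^-1·(-1)^-2 = +1.
v=23: a=23^1·(≡12), b=23^3·(≡17) mod 23; (12|23)=+1, (17|23)=-1; (−1)^{1·3·11}·(+1)^3·(-1)^1 = +1.
v=5: a=5^0·(≡3), b=5^2·(≡3) mod 5; (3|5)=-1, (3|5)=-1; (−1)^{0·2·2}·(-1)^2·(-1)^0 = +1.
v=29: a=29^1·(≡9), b=29^2·(≡28) mod 29; (9|29)=+1, (28|29)=+1; (−1)^{1·2·14}·(+1)^2·(+1)^1 = +1.
v=3: a=3^-2·(≡1), b=3^3·(≡1) mod 3; (1|3)=+1, (1|3)=+1; (−1)^{-2·3·1}·(+1)^3·(+1)^-2 = +1.
Every local symbol is +1, so the conic -49358·x² + 81282·y² = z² has ℚ_v-points for all v and hence a ℚ-point; (a, b / ℚ) ≅ M_2(ℚ).

[]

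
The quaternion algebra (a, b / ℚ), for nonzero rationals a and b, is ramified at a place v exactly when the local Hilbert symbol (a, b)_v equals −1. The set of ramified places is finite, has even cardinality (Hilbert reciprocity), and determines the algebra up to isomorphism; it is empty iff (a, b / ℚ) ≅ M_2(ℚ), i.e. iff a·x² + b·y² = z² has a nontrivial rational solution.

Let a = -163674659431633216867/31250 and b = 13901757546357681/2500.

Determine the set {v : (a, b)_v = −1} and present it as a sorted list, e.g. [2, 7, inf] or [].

[11, 13]

(a, b) ≡ (-646646, 4641) mod (ℚ^×)²; places V = {2, 3, 5, 7, 11, 13, 17, 19, ∞}.
(a,b)_11: α=3, u≡1; β=2, v≡10 (mod 11); (1|11)=+1, (10|11)=-1; sign (−1)^0·+1^2·-1^3 = -1.
(a,b)_5: α=-6, u≡4; β=-4, v≡4 (mod 5); (4|5)=+1, (4|5)=+1; sign (−1)^0·+1^-4·+1^-6 = +1.
(a,b)_2: α=-1, β=-2; u≡5, v≡1 (mod 8); ε(u)ε(v)=0·0, αω(v)=-1·0, βω(u)=-2·1; sum ≡ 0  ⇒  +1.
(a,b)_17: α=1, u≡2; β=1, v≡15 (mod 17); (2|17)=+1, (15|17)=+1; sign (−1)^0·+1^1·+1^1 = +1.
(a,b)_19: α=3, u≡13; β=2, v≡1 (mod 19); (13|19)=-1, (1|19)=+1; sign (−1)^0·-1^2·+1^3 = +1.
(a,b)_7: α=5, u≡2; β=5, v≡5 (mod 7); (2|7)=+1, (5|7)=-1; sign (−1)^1·+1^5·-1^5 = +1.
(a,b)_∞: sgn(-646646)=−, sgn(4641)=+, so +1.
(a,b)_3: α=0, u≡1; β=1, v≡2 (mod 3); (1|3)=+1, (2|3)=-1; sign (−1)^0·+1^1·-1^0 = +1.
(a,b)_13: α=7, u≡9; β=5, v≡7 (mod 13); (9|13)=+1, (7|13)=-1; sign (−1)^0·+1^5·-1^7 = -1.
(-646646, 4641 / ℚ) ramifies at {11, 13}: a division algebra.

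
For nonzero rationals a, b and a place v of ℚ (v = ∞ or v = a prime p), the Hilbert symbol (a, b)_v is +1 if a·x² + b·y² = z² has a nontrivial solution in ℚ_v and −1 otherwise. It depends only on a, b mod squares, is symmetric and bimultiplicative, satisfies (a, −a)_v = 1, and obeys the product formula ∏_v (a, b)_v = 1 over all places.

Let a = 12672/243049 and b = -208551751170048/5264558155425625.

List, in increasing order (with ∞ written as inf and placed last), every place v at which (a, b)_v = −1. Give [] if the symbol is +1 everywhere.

[2, 23]

Mod squares: a ≡ 22, b ≡ -1518. Check v ∈ {∞, 2, 3, 5, 7, 11, 13, 17, 23, 29}.
v=23: a=23^0·(≡20), b=23^1·(≡2) mod 23; (20|23)=-1, (2|23)=+1; (−1)^{0·1·11}·(-1)^1·(+1)^0 = -1.
v=7: a=7^0·(≡1), b=7^-2·(≡2) mod 7; (1|7)=+1, (2|7)=+1; (−1)^{0·-2·3}·(+1)^-2·(+1)^0 = +1.
v=2: v_2(a)=7, v_2(b)=11; units ≡ 3, 1 (mod 8); ε·ε+αω+βω = 1·0+7·0+11·1 ≡ 1  ⇒  (a,b)_2 = -1.
v=29: a=29^-2·(≡1), b=29^-6·(≡26) mod 29; (1|29)=+1, (26|29)=-1; (−1)^{-2·-6·14}·(+1)^-6·(-1)^-2 = +1.
v=13: a=13^0·(≡10), b=13^2·(≡10) mod 13; (10|13)=+1, (10|13)=+1; (−1)^{0·2·6}·(+1)^2·(+1)^0 = +1.
v=17: a=17^-2·(≡3), b=17^-2·(≡6) mod 17; (3|17)=-1, (6|17)=-1; (−1)^{-2·-2·8}·(-1)^-2·(-1)^-2 = +1.
v=∞: 22 > 0 and -1518 < 0  ⇒  (a,b)_∞ = +1.
v=11: a=11^1·(≡2), b=11^3·(≡1) mod 11; (2|11)=-1, (1|11)=+1; (−1)^{1·3·5}·(-1)^3·(+1)^1 = +1.
v=3: a=3^2·(≡1), b=3^9·(≡1) mod 3; (1|3)=+1, (1|3)=+1; (−1)^{2·9·1}·(+1)^9·(+1)^2 = +1.
v=5: a=5^0·(≡3), b=5^-4·(≡2) mod 5; (3|5)=-1, (2|5)=-1; (−1)^{0·-4·2}·(-1)^-4·(-1)^0 = +1.
Ram(22, -1518) = {2, 23}; no ℚ_2-point on the conic.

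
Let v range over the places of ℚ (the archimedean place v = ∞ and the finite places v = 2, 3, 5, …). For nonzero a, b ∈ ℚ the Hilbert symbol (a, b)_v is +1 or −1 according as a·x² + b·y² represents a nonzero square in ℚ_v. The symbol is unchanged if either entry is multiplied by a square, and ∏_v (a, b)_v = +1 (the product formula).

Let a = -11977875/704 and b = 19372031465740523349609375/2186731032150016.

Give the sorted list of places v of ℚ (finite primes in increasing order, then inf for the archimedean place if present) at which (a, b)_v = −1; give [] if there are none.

[2, 3, 11, 13]

Mod squares: a ≡ -385, b ≡ 39. Check v ∈ {∞, 2, 3, 5, 7, 11, 13, 19, 23, 31, 47}.
v=19: a=19^0·(≡10), b=19^-4·(≡1) mod 19; (10|19)=-1, (1|19)=+1; (−1)^{0·-4·9}·(-1)^-4·(+1)^0 = +1.
v=7: a=7^1·(≡1), b=7^4·(≡2) mod 7; (1|7)=+1, (2|7)=+1; (−1)^{1·4·3}·(+1)^4·(+1)^1 = +1.
v=31: a=31^0·(≡14), b=31^2·(≡1) mod 31; (14|31)=+1, (1|31)=+1; (−1)^{0·2·15}·(+1)^2·(+1)^0 = +1.
v=23: a=23^0·(≡3), b=23^-2·(≡4) mod 23; (3|23)=+1, (4|23)=+1; (−1)^{0·-2·11}·(+1)^-2·(+1)^0 = +1.
v=47: a=47^0·(≡19), b=47^2·(≡11) mod 47; (19|47)=-1, (11|47)=-1; (−1)^{0·2·23}·(-1)^2·(-1)^0 = +1.
v=5: a=5^3·(≡3), b=5^10·(≡1) mod 5; (3|5)=-1, (1|5)=+1; (−1)^{3·10·2}·(-1)^10·(+1)^3 = +1.
v=11: a=11^-1·(≡4), b=11^-2·(≡7) mod 11; (4|11)=+1, (7|11)=-1; (−1)^{-1·-2·5}·(+1)^-2·(-1)^-1 = -1.
v=13: a=13^2·(≡7), b=13^3·(≡10) mod 13; (7|13)=-1, (10|13)=+1; (−1)^{2·3·6}·(-1)^3·(+1)^2 = -1.
v=2: v_2(a)=-6, v_2(b)=-18; units ≡ 7, 7 (mod 8); ε·ε+αω+βω = 1·1+-6·0+-18·0 ≡ 1  ⇒  (a,b)_2 = -1.
v=3: a=3^4·(≡2), b=3^11·(≡1) mod 3; (2|3)=-1, (1|3)=+1; (−1)^{4·11·1}·(-1)^11·(+1)^4 = -1.
v=∞: -385 < 0 and 39 > 0  ⇒  (a,b)_∞ = +1.
(-385, 39 / ℚ) ramifies at {2, 3, 11, 13}: a division algebra.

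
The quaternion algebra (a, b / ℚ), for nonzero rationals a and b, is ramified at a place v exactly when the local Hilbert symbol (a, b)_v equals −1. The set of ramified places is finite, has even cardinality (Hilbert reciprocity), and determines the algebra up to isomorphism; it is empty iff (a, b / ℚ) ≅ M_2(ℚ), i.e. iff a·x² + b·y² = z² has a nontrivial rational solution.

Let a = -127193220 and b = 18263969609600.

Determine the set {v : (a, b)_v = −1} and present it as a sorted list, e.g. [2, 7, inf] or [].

[2, 3, 11, 13, 19, 23]

Mod squares: a ≡ -72105, b ≡ 494. Check v ∈ {∞, 2, 3, 5, 7, 11, 13, 19, 23}.
v=2: v_2(a)=2, v_2(b)=7; units ≡ 7, 7 (mod 8); ε·ε+αω+βω = 1·1+2·0+7·0 ≡ 1  ⇒  (a,b)_2 = -1.
v=3: a=3^3·(≡1), b=3^0·(≡2) mod 3; (1|3)=+1, (2|3)=-1; (−1)^{3·0·1}·(+1)^0·(-1)^3 = -1.
v=13: a=13^0·(≡2), b=13^1·(≡4) mod 13; (2|13)=-1, (4|13)=+1; (−1)^{0·1·6}·(-1)^1·(+1)^0 = -1.
v=23: a=23^1·(≡3), b=23^2·(≡20) mod 23; (3|23)=+1, (20|23)=-1; (−1)^{1·2·11}·(+1)^2·(-1)^1 = -1.
v=5: a=5^1·(≡1), b=5^2·(≡4) mod 5; (1|5)=+1, (4|5)=+1; (−1)^{1·2·2}·(+1)^2·(+1)^1 = +1.
v=19: a=19^1·(≡4), b=19^3·(≡1) mod 19; (4|19)=+1, (1|19)=+1; (−1)^{1·3·9}·(+1)^3·(+1)^1 = -1.
v=7: a=7^2·(≡2), b=7^0·(≡1) mod 7; (2|7)=+1, (1|7)=+1; (−1)^{2·0·3}·(+1)^0·(+1)^2 = +1.
v=∞: -72105 < 0 and 494 > 0  ⇒  (a,b)_∞ = +1.
v=11: a=11^1·(≡4), b=11^2·(≡10) mod 11; (4|11)=+1, (10|11)=-1; (−1)^{1·2·5}·(+1)^2·(-1)^1 = -1.
(-72105, 494 / ℚ) ramifies at {2, 3, 11, 13, 19, 23}: a division algebra.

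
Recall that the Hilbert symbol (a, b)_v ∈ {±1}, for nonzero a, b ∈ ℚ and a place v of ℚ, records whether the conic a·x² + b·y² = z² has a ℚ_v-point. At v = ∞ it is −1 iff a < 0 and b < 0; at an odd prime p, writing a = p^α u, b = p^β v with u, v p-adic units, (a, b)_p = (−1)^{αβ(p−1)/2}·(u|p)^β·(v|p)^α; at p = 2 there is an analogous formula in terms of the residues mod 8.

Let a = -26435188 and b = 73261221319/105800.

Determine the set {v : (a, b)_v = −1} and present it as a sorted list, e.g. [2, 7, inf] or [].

Mod squares: a ≡ -13, b ≡ 42398. Check v ∈ {∞, 2, 5, 11, 13, 17, 23, 29, 31, 43}.
v=23: a=23^2·(≡7), b=23^-2·(≡16) mod 23; (7|23)=-1, (16|23)=+1; (−1)^{2·-2·11}·(-1)^-2·(+1)^2 = +1.
v=29: a=29^0·(≡23), b=29^1·(≡14) mod 29; (23|29)=+1, (14|29)=-1; (−1)^{0·1·14}·(+1)^1·(-1)^0 = +1.
v=2: v_2(a)=2, v_2(b)=-3; units ≡ 3, 7 (mod 8); ε·ε+αω+βω = 1·1+2·0+-3·1 ≡ 0  ⇒  (a,b)_2 = +1.
v=13: a=13^1·(≡10), b=13^4·(≡6) mod 13; (10|13)=+1, (6|13)=-1; (−1)^{1·4·6}·(+1)^4·(-1)^1 = -1.
v=5: a=5^0·(≡2), b=5^-2·(≡2) mod 5; (2|5)=-1, (2|5)=-1; (−1)^{0·-2·2}·(-1)^-2·(-1)^0 = +1.
v=∞: -13 < 0 and 42398 > 0  ⇒  (a,b)_∞ = +1.
v=11: a=11^0·(≡1), b=11^2·(≡5) mod 11; (1|11)=+1, (5|11)=+1; (−1)^{0·2·5}·(+1)^2·(+1)^0 = +1.
v=43: a=43^0·(≡8), b=43^1·(≡14) mod 43; (8|43)=-1, (14|43)=+1; (−1)^{0·1·21}·(-1)^1·(+1)^0 = -1.
v=17: a=17^0·(≡16), b=17^1·(≡7) mod 17; (16|17)=+1, (7|17)=-1; (−1)^{0·1·8}·(+1)^1·(-1)^0 = +1.
v=31: a=31^2·(≡20), b=31^0·(≡12) mod 31; (20|31)=+1, (12|31)=-1; (−1)^{2·0·15}·(+1)^0·(-1)^2 = +1.
Ram(-13, 42398) = {13, 43}; no ℚ_13-point on the conic.

[13, 43]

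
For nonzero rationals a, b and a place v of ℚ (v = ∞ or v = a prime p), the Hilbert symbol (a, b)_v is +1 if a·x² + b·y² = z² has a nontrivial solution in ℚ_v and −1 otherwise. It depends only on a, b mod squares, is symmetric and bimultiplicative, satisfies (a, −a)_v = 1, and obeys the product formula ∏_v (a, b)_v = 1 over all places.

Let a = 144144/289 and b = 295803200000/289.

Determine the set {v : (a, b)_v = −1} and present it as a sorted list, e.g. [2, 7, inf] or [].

[7, 11]

Mod squares: a ≡ 1001, b ≡ 770. Check v ∈ {∞, 2, 3, 5, 7, 11, 13, 17}.
v=17: a=17^-2·(≡1), b=17^-2·(≡5) mod 17; (1|17)=+1, (5|17)=-1; (−1)^{-2·-2·8}·(+1)^-2·(-1)^-2 = +1.
v=3: a=3^2·(≡2), b=3^0·(≡2) mod 3; (2|3)=-1, (2|3)=-1; (−1)^{2·0·1}·(-1)^0·(-1)^2 = +1.
v=5: a=5^0·(≡1), b=5^5·(≡1) mod 5; (1|5)=+1, (1|5)=+1; (−1)^{0·5·2}·(+1)^5·(+1)^0 = +1.
v=7: a=7^1·(≡6), b=7^5·(≡6) mod 7; (6|7)=-1, (6|7)=-1; (−1)^{1·5·3}·(-1)^5·(-1)^1 = -1.
v=11: a=11^1·(≡1), b=11^1·(≡9) mod 11; (1|11)=+1, (9|11)=+1; (−1)^{1·1·5}·(+1)^1·(+1)^1 = -1.
v=∞: 1001 > 0 and 770 > 0  ⇒  (a,b)_∞ = +1.
v=2: v_2(a)=4, v_2(b)=9; units ≡ 1, 1 (mod 8); ε·ε+αω+βω = 0·0+4·0+9·0 ≡ 0  ⇒  (a,b)_2 = +1.
v=13: a=13^1·(≡4), b=13^0·(≡3) mod 13; (4|13)=+1, (3|13)=+1; (−1)^{1·0·6}·(+1)^0·(+1)^1 = +1.
|Ram(1001, 770)| = 2, even; anisotropic at {7, 11}.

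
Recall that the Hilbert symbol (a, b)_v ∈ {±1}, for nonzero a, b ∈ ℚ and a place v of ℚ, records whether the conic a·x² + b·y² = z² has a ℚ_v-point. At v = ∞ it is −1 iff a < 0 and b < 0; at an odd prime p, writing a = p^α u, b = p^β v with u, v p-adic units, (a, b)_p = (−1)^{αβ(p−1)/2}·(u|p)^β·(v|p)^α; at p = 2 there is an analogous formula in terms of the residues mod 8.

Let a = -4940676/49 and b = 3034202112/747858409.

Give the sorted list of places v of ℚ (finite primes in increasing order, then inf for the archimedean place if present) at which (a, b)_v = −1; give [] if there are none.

[13, 17, 19, 23]

(a, b) ≡ (-15249, 57) mod (ℚ^×)²; places V = {2, 3, 7, 13, 17, 19, 23, 29, 41, ∞}.
(a,b)_2: α=2, β=14; u≡7, v≡1 (mod 8); ε(u)ε(v)=1·0, αω(v)=2·0, βω(u)=14·0; sum ≡ 0  ⇒  +1.
(a,b)_29: α=0, u≡23; β=-2, v≡4 (mod 29); (23|29)=+1, (4|29)=+1; sign (−1)^0·+1^-2·+1^0 = +1.
(a,b)_17: α=1, u≡15; β=0, v≡10 (mod 17); (15|17)=+1, (10|17)=-1; sign (−1)^0·+1^0·-1^1 = -1.
(a,b)_13: α=1, u≡12; β=0, v≡7 (mod 13); (12|13)=+1, (7|13)=-1; sign (−1)^0·+1^0·-1^1 = -1.
(a,b)_41: α=0, u≡19; β=-2, v≡9 (mod 41); (19|41)=-1, (9|41)=+1; sign (−1)^0·-1^-2·+1^0 = +1.
(a,b)_23: α=1, u≡18; β=-2, v≡15 (mod 23); (18|23)=+1, (15|23)=-1; sign (−1)^0·+1^-2·-1^1 = -1.
(a,b)_7: α=-2, u≡1; β=0, v≡1 (mod 7); (1|7)=+1, (1|7)=+1; sign (−1)^0·+1^0·+1^-2 = +1.
(a,b)_19: α=0, u≡18; β=3, v≡14 (mod 19); (18|19)=-1, (14|19)=-1; sign (−1)^0·-1^3·-1^0 = -1.
(a,b)_∞: sgn(-15249)=−, sgn(57)=+, so +1.
(a,b)_3: α=5, u≡2; β=3, v≡1 (mod 3); (2|3)=-1, (1|3)=+1; sign (−1)^1·-1^3·+1^5 = +1.
(-15249, 57 / ℚ) ramifies at {13, 17, 19, 23}: a division algebra.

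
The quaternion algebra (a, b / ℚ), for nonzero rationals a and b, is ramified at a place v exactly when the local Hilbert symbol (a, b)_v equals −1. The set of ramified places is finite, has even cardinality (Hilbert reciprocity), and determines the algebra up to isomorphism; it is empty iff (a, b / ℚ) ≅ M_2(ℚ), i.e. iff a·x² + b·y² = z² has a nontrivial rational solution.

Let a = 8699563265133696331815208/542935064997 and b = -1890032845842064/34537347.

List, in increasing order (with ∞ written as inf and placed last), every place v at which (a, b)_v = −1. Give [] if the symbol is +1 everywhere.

Mod squares: a ≡ 111826, b ≡ -3. Check v ∈ {∞, 2, 3, 7, 11, 13, 17, 19, 23, 29}.
v=29: a=29^-4·(≡3), b=29^-2·(≡19) mod 29; (3|29)=-1, (19|29)=-1; (−1)^{-4·-2·14}·(-1)^-2·(-1)^-4 = +1.
v=23: a=23^3·(≡13), b=23^2·(≡20) mod 23; (13|23)=+1, (20|23)=-1; (−1)^{3·2·11}·(+1)^2·(-1)^3 = -1.
v=3: a=3^-10·(≡1), b=3^-5·(≡2) mod 3; (1|3)=+1, (2|3)=-1; (−1)^{-10·-5·1}·(+1)^-5·(-1)^-10 = +1.
v=17: a=17^3·(≡16), b=17^2·(≡10) mod 17; (16|17)=+1, (10|17)=-1; (−1)^{3·2·8}·(+1)^2·(-1)^3 = -1.
v=13: a=13^-1·(≡9), b=13^-2·(≡4) mod 13; (9|13)=+1, (4|13)=+1; (−1)^{-1·-2·6}·(+1)^-2·(+1)^-1 = +1.
v=2: v_2(a)=3, v_2(b)=4; units ≡ 1, 5 (mod 8); ε·ε+αω+βω = 0·0+3·1+4·0 ≡ 1  ⇒  (a,b)_2 = -1.
v=7: a=7^4·(≡4), b=7^2·(≡4) mod 7; (4|7)=+1, (4|7)=+1; (−1)^{4·2·3}·(+1)^2·(+1)^4 = +1.
v=11: a=11^5·(≡7), b=11^2·(≡7) mod 11; (7|11)=-1, (7|11)=-1; (−1)^{5·2·5}·(-1)^2·(-1)^5 = -1.
v=∞: 111826 > 0 and -3 < 0  ⇒  (a,b)_∞ = +1.
v=19: a=19^6·(≡17), b=19^4·(≡1) mod 19; (17|19)=+1, (1|19)=+1; (−1)^{6·4·9}·(+1)^4·(+1)^6 = +1.
(111826, -3 / ℚ) ramifies at {2, 11, 17, 23}: a division algebra.

[2, 11, 17, 23]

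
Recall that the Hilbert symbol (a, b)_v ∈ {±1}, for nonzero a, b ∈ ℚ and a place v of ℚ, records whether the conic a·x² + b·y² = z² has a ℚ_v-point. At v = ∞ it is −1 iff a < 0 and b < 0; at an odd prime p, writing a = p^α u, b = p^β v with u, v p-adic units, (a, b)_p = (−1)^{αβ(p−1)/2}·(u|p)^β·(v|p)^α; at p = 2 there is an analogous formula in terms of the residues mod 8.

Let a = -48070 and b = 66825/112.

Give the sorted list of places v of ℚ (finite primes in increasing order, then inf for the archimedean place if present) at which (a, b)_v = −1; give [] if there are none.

[3, 7, 11, 19]

(a, b) ≡ (-48070, 231) mod (ℚ^×)²; places V = {2, 3, 5, 7, 11, 19, 23, ∞}.
(a,b)_11: α=1, u≡8; β=1, v≡7 (mod 11); (8|11)=-1, (7|11)=-1; sign (−1)^1·-1^1·-1^1 = -1.
(a,b)_5: α=1, u≡1; β=2, v≡4 (mod 5); (1|5)=+1, (4|5)=+1; sign (−1)^0·+1^2·+1^1 = +1.
(a,b)_19: α=1, u≡16; β=0, v≡18 (mod 19); (16|19)=+1, (18|19)=-1; sign (−1)^0·+1^0·-1^1 = -1.
(a,b)_23: α=1, u≡3; β=0, v≡12 (mod 23); (3|23)=+1, (12|23)=+1; sign (−1)^0·+1^0·+1^1 = +1.
(a,b)_2: α=1, β=-4; u≡5, v≡7 (mod 8); ε(u)ε(v)=0·1, αω(v)=1·0, βω(u)=-4·1; sum ≡ 0  ⇒  +1.
(a,b)_7: α=0, u≡6; β=-1, v≡5 (mod 7); (6|7)=-1, (5|7)=-1; sign (−1)^0·-1^-1·-1^0 = -1.
(a,b)_∞: sgn(-48070)=−, sgn(231)=+, so +1.
(a,b)_3: α=0, u≡2; β=5, v≡2 (mod 3); (2|3)=-1, (2|3)=-1; sign (−1)^0·-1^5·-1^0 = -1.
Ram(-48070, 231) = {3, 7, 11, 19}; no ℚ_3-point on the conic.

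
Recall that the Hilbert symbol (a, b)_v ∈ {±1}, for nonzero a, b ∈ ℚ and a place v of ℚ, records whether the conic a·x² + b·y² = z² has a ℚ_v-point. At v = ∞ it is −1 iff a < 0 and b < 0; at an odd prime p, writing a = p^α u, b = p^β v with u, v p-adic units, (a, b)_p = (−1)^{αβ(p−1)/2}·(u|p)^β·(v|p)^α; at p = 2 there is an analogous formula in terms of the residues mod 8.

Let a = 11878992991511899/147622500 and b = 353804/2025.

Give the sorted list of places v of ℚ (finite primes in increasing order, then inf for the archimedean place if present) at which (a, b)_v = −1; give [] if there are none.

[2, 17, 41, 43]

Mod squares: a ≡ 29971, b ≡ 731. Check v ∈ {∞, 2, 3, 5, 11, 17, 41, 43}.
v=3: a=3^-10·(≡1), b=3^-4·(≡2) mod 3; (1|3)=+1, (2|3)=-1; (−1)^{-10·-4·1}·(+1)^-4·(-1)^-10 = +1.
v=41: a=41^1·(≡27), b=41^0·(≡24) mod 41; (27|41)=-1, (24|41)=-1; (−1)^{1·0·20}·(-1)^0·(-1)^1 = -1.
v=2: v_2(a)=-2, v_2(b)=2; units ≡ 3, 3 (mod 8); ε·ε+αω+βω = 1·1+-2·1+2·1 ≡ 1  ⇒  (a,b)_2 = -1.
v=∞: 29971 > 0 and 731 > 0  ⇒  (a,b)_∞ = +1.
v=11: a=11^8·(≡6), b=11^2·(≡9) mod 11; (6|11)=-1, (9|11)=+1; (−1)^{8·2·5}·(-1)^2·(+1)^8 = +1.
v=17: a=17^1·(≡6), b=17^1·(≡2) mod 17; (6|17)=-1, (2|17)=+1; (−1)^{1·1·8}·(-1)^1·(+1)^1 = -1.
v=43: a=43^3·(≡21), b=43^1·(≡36) mod 43; (21|43)=+1, (36|43)=+1; (−1)^{3·1·21}·(+1)^1·(+1)^3 = -1.
v=5: a=5^-4·(≡4), b=5^-2·(≡4) mod 5; (4|5)=+1, (4|5)=+1; (−1)^{-4·-2·2}·(+1)^-2·(+1)^-4 = +1.
(29971, 731 / ℚ) ramifies at {2, 17, 41, 43}: a division algebra.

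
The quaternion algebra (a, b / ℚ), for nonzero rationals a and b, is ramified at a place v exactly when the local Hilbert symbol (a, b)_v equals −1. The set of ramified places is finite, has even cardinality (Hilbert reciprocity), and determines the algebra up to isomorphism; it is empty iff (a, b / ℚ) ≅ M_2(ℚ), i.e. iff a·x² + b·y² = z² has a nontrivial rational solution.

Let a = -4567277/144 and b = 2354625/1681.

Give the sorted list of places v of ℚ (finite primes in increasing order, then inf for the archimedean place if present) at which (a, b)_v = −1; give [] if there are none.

(a, b) ≡ (-2717, 10465) mod (ℚ^×)²; places V = {2, 3, 5, 7, 11, 13, 19, 23, 41, ∞}.
(a,b)_7: α=0, u≡5; β=1, v≡4 (mod 7); (5|7)=-1, (4|7)=+1; sign (−1)^0·-1^1·+1^0 = -1.
(a,b)_19: α=1, u≡16; β=0, v≡14 (mod 19); (16|19)=+1, (14|19)=-1; sign (−1)^0·+1^0·-1^1 = -1.
(a,b)_11: α=1, u≡10; β=0, v≡1 (mod 11); (10|11)=-1, (1|11)=+1; sign (−1)^0·-1^0·+1^1 = +1.
(a,b)_13: α=1, u≡9; β=1, v≡12 (mod 13); (9|13)=+1, (12|13)=+1; sign (−1)^0·+1^1·+1^1 = +1.
(a,b)_2: α=-4, β=0; u≡3, v≡1 (mod 8); ε(u)ε(v)=1·0, αω(v)=-4·0, βω(u)=0·1; sum ≡ 0  ⇒  +1.
(a,b)_∞: sgn(-2717)=−, sgn(10465)=+, so +1.
(a,b)_5: α=0, u≡2; β=3, v≡2 (mod 5); (2|5)=-1, (2|5)=-1; sign (−1)^0·-1^3·-1^0 = -1.
(a,b)_23: α=0, u≡22; β=1, v≡1 (mod 23); (22|23)=-1, (1|23)=+1; sign (−1)^0·-1^1·+1^0 = -1.
(a,b)_3: α=-2, u≡1; β=2, v≡1 (mod 3); (1|3)=+1, (1|3)=+1; sign (−1)^0·+1^2·+1^-2 = +1.
(a,b)_41: α=2, u≡19; β=-2, v≡36 (mod 41); (19|41)=-1, (36|41)=+1; sign (−1)^0·-1^-2·+1^2 = +1.
Ram(-2717, 10465) = {5, 7, 19, 23}; no ℚ_5-point on the conic.

[5, 7, 19, 23]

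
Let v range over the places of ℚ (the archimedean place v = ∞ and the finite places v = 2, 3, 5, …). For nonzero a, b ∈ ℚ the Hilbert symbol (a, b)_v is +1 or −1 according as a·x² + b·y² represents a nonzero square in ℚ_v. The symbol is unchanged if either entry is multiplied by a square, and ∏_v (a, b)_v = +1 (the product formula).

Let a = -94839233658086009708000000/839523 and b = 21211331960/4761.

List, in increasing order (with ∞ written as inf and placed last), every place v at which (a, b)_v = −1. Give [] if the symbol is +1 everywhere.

(a, b) ≡ (-1451769, 37310) mod (ℚ^×)²; places V = {2, 3, 5, 7, 11, 13, 23, 29, 37, 41, ∞}.
(a,b)_23: α=-4, u≡20; β=-2, v≡6 (mod 23); (20|23)=-1, (6|23)=+1; sign (−1)^0·-1^-2·+1^-4 = +1.
(a,b)_29: α=7, u≡4; β=2, v≡23 (mod 29); (4|29)=+1, (23|29)=+1; sign (−1)^0·+1^2·+1^7 = +1.
(a,b)_11: α=1, u≡8; β=0, v≡3 (mod 11); (8|11)=-1, (3|11)=+1; sign (−1)^0·-1^0·+1^1 = +1.
(a,b)_3: α=-1, u≡1; β=-2, v≡2 (mod 3); (1|3)=+1, (2|3)=-1; sign (−1)^0·+1^-2·-1^-1 = -1.
(a,b)_5: α=6, u≡1; β=1, v≡2 (mod 5); (1|5)=+1, (2|5)=-1; sign (−1)^0·+1^1·-1^6 = +1.
(a,b)_∞: sgn(-1451769)=−, sgn(37310)=+, so +1.
(a,b)_7: α=2, u≡3; β=1, v≡5 (mod 7); (3|7)=-1, (5|7)=-1; sign (−1)^0·-1^1·-1^2 = -1.
(a,b)_13: α=0, u≡11; β=3, v≡3 (mod 13); (11|13)=-1, (3|13)=+1; sign (−1)^0·-1^3·+1^0 = -1.
(a,b)_41: α=3, u≡11; β=1, v≡16 (mod 41); (11|41)=-1, (16|41)=+1; sign (−1)^0·-1^1·+1^3 = -1.
(a,b)_2: α=8, β=3; u≡7, v≡7 (mod 8); ε(u)ε(v)=1·1, αω(v)=8·0, βω(u)=3·0; sum ≡ 1  ⇒  -1.
(a,b)_37: α=1, u≡2; β=0, v≡18 (mod 37); (2|37)=-1, (18|37)=-1; sign (−1)^0·-1^0·-1^1 = -1.
Ram(-1451769, 37310) = {2, 3, 7, 13, 37, 41}; no ℚ_2-point on the conic.

[2, 3, 7, 13, 37, 41]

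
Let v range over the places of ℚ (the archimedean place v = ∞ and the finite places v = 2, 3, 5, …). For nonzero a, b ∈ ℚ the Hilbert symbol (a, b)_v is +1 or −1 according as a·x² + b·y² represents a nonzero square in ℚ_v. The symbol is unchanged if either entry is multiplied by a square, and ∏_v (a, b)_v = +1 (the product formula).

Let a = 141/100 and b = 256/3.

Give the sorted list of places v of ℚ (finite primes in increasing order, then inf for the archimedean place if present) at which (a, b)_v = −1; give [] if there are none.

[]

(a, b) ≡ (141, 3) mod (ℚ^×)²; places V = {2, 3, 5, 47, ∞}.
(a,b)_3: α=1, u≡2; β=-1, v≡1 (mod 3); (2|3)=-1, (1|3)=+1; sign (−1)^1·-1^-1·+1^1 = +1.
(a,b)_∞: sgn(141)=+, sgn(3)=+, so +1.
(a,b)_5: α=-2, u≡4; β=0, v≡2 (mod 5); (4|5)=+1, (2|5)=-1; sign (−1)^0·+1^0·-1^-2 = +1.
(a,b)_47: α=1, u≡24; β=0, v≡7 (mod 47); (24|47)=+1, (7|47)=+1; sign (−1)^0·+1^0·+1^1 = +1.
(a,b)_2: α=-2, β=8; u≡5, v≡3 (mod 8); ε(u)ε(v)=0·1, αω(v)=-2·1, βω(u)=8·1; sum ≡ 0  ⇒  +1.
Ram(a, b) = ∅: the form 141·x² + 3·y² − z² is isotropic over every ℚ_v, so by Hasse–Minkowski it is isotropic over ℚ.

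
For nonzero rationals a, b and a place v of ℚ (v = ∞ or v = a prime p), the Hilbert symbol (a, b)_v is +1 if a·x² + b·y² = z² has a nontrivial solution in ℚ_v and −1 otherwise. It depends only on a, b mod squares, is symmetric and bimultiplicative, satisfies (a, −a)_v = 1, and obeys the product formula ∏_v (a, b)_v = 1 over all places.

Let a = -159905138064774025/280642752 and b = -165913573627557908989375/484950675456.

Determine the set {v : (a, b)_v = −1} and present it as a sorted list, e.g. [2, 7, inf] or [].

[3, inf]

(a, b) ≡ (-3, -7) mod (ℚ^×)²; places V = {2, 3, 5, 7, 11, 13, 31, 41, 47, ∞}.
(a,b)_41: α=2, u≡17; β=2, v≡7 (mod 41); (17|41)=-1, (7|41)=-1; sign (−1)^0·-1^2·-1^2 = +1.
(a,b)_13: α=-2, u≡12; β=-2, v≡6 (mod 13); (12|13)=+1, (6|13)=-1; sign (−1)^0·+1^-2·-1^-2 = +1.
(a,b)_11: α=4, u≡8; β=6, v≡4 (mod 11); (8|11)=-1, (4|11)=+1; sign (−1)^0·-1^6·+1^4 = +1.
(a,b)_3: α=-3, u≡2; β=-6, v≡2 (mod 3); (2|3)=-1, (2|3)=-1; sign (−1)^0·-1^-6·-1^-3 = -1.
(a,b)_47: α=2, u≡35; β=2, v≡46 (mod 47); (35|47)=-1, (46|47)=-1; sign (−1)^0·-1^2·-1^2 = +1.
(a,b)_2: α=-6, β=-12; u≡5, v≡1 (mod 8); ε(u)ε(v)=0·0, αω(v)=-6·0, βω(u)=-12·1; sum ≡ 0  ⇒  +1.
(a,b)_7: α=6, u≡4; β=9, v≡3 (mod 7); (4|7)=+1, (3|7)=-1; sign (−1)^0·+1^9·-1^6 = +1.
(a,b)_31: α=-2, u≡16; β=-2, v≡21 (mod 31); (16|31)=+1, (21|31)=-1; sign (−1)^0·+1^-2·-1^-2 = +1.
(a,b)_5: α=2, u≡2; β=4, v≡2 (mod 5); (2|5)=-1, (2|5)=-1; sign (−1)^0·-1^4·-1^2 = +1.
(a,b)_∞: sgn(-3)=−, sgn(-7)=−, so -1.
Ram(-3, -7) = {3, ∞}; no ℚ_3-point on the conic.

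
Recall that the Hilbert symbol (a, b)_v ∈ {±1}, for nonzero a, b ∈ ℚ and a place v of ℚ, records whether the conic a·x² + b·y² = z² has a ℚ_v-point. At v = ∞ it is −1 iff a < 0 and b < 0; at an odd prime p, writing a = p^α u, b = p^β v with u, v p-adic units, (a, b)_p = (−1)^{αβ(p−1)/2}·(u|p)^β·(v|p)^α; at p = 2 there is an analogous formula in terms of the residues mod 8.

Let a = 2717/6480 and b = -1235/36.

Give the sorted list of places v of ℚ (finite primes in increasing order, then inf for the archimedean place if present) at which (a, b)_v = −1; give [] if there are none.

[11, 13]

Mod squares: a ≡ 13585, b ≡ -1235. Check v ∈ {∞, 2, 3, 5, 11, 13, 19}.
v=19: a=19^1·(≡10), b=19^1·(≡4) mod 19; (10|19)=-1, (4|19)=+1; (−1)^{1·1·9}·(-1)^1·(+1)^1 = +1.
v=11: a=11^1·(≡5), b=11^0·(≡10) mod 11; (5|11)=+1, (10|11)=-1; (−1)^{1·0·5}·(+1)^0·(-1)^1 = -1.
v=5: a=5^-1·(≡2), b=5^1·(≡3) mod 5; (2|5)=-1, (3|5)=-1; (−1)^{-1·1·2}·(-1)^1·(-1)^-1 = +1.
v=3: a=3^-4·(≡1), b=3^-2·(≡1) mod 3; (1|3)=+1, (1|3)=+1; (−1)^{-4·-2·1}·(+1)^-2·(+1)^-4 = +1.
v=13: a=13^1·(≡11), b=13^1·(≡10) mod 13; (11|13)=-1, (10|13)=+1; (−1)^{1·1·6}·(-1)^1·(+1)^1 = -1.
v=2: v_2(a)=-4, v_2(b)=-2; units ≡ 1, 5 (mod 8); ε·ε+αω+βω = 0·0+-4·1+-2·0 ≡ 0  ⇒  (a,b)_2 = +1.
v=∞: 13585 > 0 and -1235 < 0  ⇒  (a,b)_∞ = +1.
Ram(13585, -1235) = {11, 13}; no ℚ_11-point on the conic.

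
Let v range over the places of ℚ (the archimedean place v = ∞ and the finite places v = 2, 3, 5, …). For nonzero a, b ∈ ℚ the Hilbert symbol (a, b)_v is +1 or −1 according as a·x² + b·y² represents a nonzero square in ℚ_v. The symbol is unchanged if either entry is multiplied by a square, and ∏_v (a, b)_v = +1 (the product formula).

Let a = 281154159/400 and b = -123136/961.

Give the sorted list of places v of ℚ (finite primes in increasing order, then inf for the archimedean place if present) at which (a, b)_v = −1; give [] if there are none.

(a, b) ≡ (385671, -481) mod (ℚ^×)²; places V = {2, 3, 5, 11, 13, 29, 31, 37, ∞}.
(a,b)_3: α=7, u≡1; β=0, v≡2 (mod 3); (1|3)=+1, (2|3)=-1; sign (−1)^0·+1^0·-1^7 = -1.
(a,b)_5: α=-2, u≡4; β=0, v≡4 (mod 5); (4|5)=+1, (4|5)=+1; sign (−1)^0·+1^0·+1^-2 = +1.
(a,b)_29: α=1, u≡8; β=0, v≡14 (mod 29); (8|29)=-1, (14|29)=-1; sign (−1)^0·-1^0·-1^1 = -1.
(a,b)_2: α=-4, β=8; u≡7, v≡7 (mod 8); ε(u)ε(v)=1·1, αω(v)=-4·0, βω(u)=8·0; sum ≡ 1  ⇒  -1.
(a,b)_13: α=1, u≡4; β=1, v≡8 (mod 13); (4|13)=+1, (8|13)=-1; sign (−1)^0·+1^1·-1^1 = -1.
(a,b)_∞: sgn(385671)=+, sgn(-481)=−, so +1.
(a,b)_11: α=1, u≡3; β=0, v≡5 (mod 11); (3|11)=+1, (5|11)=+1; sign (−1)^0·+1^0·+1^1 = +1.
(a,b)_31: α=1, u≡19; β=-2, v≡27 (mod 31); (19|31)=+1, (27|31)=-1; sign (−1)^0·+1^-2·-1^1 = -1.
(a,b)_37: α=0, u≡5; β=1, v≡35 (mod 37); (5|37)=-1, (35|37)=-1; sign (−1)^0·-1^1·-1^0 = -1.
(385671, -481 / ℚ) ramifies at {2, 3, 13, 29, 31, 37}: a division algebra.

[2, 3, 13, 29, 31, 37]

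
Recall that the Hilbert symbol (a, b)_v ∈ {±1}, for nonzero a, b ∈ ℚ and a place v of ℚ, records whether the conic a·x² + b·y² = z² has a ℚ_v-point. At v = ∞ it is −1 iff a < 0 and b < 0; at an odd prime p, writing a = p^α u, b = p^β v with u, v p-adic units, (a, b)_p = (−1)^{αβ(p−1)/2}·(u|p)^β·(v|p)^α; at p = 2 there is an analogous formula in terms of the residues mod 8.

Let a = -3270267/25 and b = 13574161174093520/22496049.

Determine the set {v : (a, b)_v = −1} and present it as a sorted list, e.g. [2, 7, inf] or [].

Mod squares: a ≡ -3003, b ≡ 5. Check v ∈ {∞, 2, 3, 5, 7, 11, 13, 17, 31}.
v=3: a=3^3·(≡1), b=3^-4·(≡2) mod 3; (1|3)=+1, (2|3)=-1; (−1)^{3·-4·1}·(+1)^-4·(-1)^3 = -1.
v=2: v_2(a)=0, v_2(b)=4; units ≡ 5, 5 (mod 8); ε·ε+αω+βω = 0·0+0·1+4·1 ≡ 0  ⇒  (a,b)_2 = +1.
v=∞: -3003 < 0 and 5 > 0  ⇒  (a,b)_∞ = +1.
v=5: a=5^-2·(≡3), b=5^1·(≡1) mod 5; (3|5)=-1, (1|5)=+1; (−1)^{-2·1·2}·(-1)^1·(+1)^-2 = -1.
v=11: a=11^3·(≡6), b=11^4·(≡1) mod 11; (6|11)=-1, (1|11)=+1; (−1)^{3·4·5}·(-1)^4·(+1)^3 = +1.
v=31: a=31^0·(≡18), b=31^-2·(≡20) mod 31; (18|31)=+1, (20|31)=+1; (−1)^{0·-2·15}·(+1)^-2·(+1)^0 = +1.
v=13: a=13^1·(≡9), b=13^6·(≡7) mod 13; (9|13)=+1, (7|13)=-1; (−1)^{1·6·6}·(+1)^6·(-1)^1 = -1.
v=17: a=17^0·(≡5), b=17^-2·(≡11) mod 17; (5|17)=-1, (11|17)=-1; (−1)^{0·-2·8}·(-1)^-2·(-1)^0 = +1.
v=7: a=7^1·(≡5), b=7^4·(≡6) mod 7; (5|7)=-1, (6|7)=-1; (−1)^{1·4·3}·(-1)^4·(-1)^1 = -1.
|Ram(-3003, 5)| = 4, even; anisotropic at {3, 5, 7, 13}.

[3, 5, 7, 13]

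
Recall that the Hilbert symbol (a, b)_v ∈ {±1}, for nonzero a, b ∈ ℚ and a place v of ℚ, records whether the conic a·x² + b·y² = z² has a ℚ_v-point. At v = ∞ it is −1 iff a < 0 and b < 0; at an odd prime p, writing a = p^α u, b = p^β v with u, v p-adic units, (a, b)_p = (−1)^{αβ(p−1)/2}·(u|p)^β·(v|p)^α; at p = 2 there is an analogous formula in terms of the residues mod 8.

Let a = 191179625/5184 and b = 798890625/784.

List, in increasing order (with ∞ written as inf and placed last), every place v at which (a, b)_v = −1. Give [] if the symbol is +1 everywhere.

[19, 23]

Mod squares: a ≡ 65, b ≡ 5681. Check v ∈ {∞, 2, 3, 5, 7, 13, 19, 23}.
v=3: a=3^-4·(≡2), b=3^2·(≡2) mod 3; (2|3)=-1, (2|3)=-1; (−1)^{-4·2·1}·(-1)^2·(-1)^-4 = +1.
v=5: a=5^3·(≡3), b=5^6·(≡1) mod 5; (3|5)=-1, (1|5)=+1; (−1)^{3·6·2}·(-1)^6·(+1)^3 = +1.
v=2: v_2(a)=-6, v_2(b)=-4; units ≡ 1, 1 (mod 8); ε·ε+αω+βω = 0·0+-6·0+-4·0 ≡ 0  ⇒  (a,b)_2 = +1.
v=∞: 65 > 0 and 5681 > 0  ⇒  (a,b)_∞ = +1.
v=23: a=23^0·(≡22), b=23^1·(≡14) mod 23; (22|23)=-1, (14|23)=-1; (−1)^{0·1·11}·(-1)^1·(-1)^0 = -1.
v=7: a=7^6·(≡2), b=7^-2·(≡4) mod 7; (2|7)=+1, (4|7)=+1; (−1)^{6·-2·3}·(+1)^-2·(+1)^6 = +1.
v=13: a=13^1·(≡7), b=13^1·(≡8) mod 13; (7|13)=-1, (8|13)=-1; (−1)^{1·1·6}·(-1)^1·(-1)^1 = +1.
v=19: a=19^0·(≡3), b=19^1·(≡13) mod 19; (3|19)=-1, (13|19)=-1; (−1)^{0·1·9}·(-1)^1·(-1)^0 = -1.
(65, 5681 / ℚ) ramifies at {19, 23}: a division algebra.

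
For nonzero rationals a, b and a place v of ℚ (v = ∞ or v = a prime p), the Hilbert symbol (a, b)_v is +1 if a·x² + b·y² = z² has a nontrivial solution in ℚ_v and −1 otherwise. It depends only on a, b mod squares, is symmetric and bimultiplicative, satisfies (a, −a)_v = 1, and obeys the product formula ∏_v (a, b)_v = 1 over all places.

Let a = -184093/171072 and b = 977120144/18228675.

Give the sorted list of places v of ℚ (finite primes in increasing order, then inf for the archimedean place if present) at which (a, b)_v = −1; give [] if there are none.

[2, 7, 11, 13]

(a, b) ≡ (-429, 3003) mod (ℚ^×)²; places V = {2, 3, 5, 7, 11, 13, 17, 19, 29, ∞}.
(a,b)_7: α=2, u≡5; β=1, v≡1 (mod 7); (5|7)=-1, (1|7)=+1; sign (−1)^0·-1^1·+1^2 = -1.
(a,b)_13: α=1, u≡7; β=3, v≡10 (mod 13); (7|13)=-1, (10|13)=+1; sign (−1)^0·-1^3·+1^1 = -1.
(a,b)_29: α=0, u≡28; β=-2, v≡5 (mod 29); (28|29)=+1, (5|29)=+1; sign (−1)^0·+1^-2·+1^0 = +1.
(a,b)_11: α=-1, u≡4; β=1, v≡4 (mod 11); (4|11)=+1, (4|11)=+1; sign (−1)^1·+1^1·+1^-1 = -1.
(a,b)_2: α=-6, β=4; u≡3, v≡3 (mod 8); ε(u)ε(v)=1·1, αω(v)=-6·1, βω(u)=4·1; sum ≡ 1  ⇒  -1.
(a,b)_∞: sgn(-429)=−, sgn(3003)=+, so +1.
(a,b)_3: α=-5, u≡1; β=-1, v≡2 (mod 3); (1|3)=+1, (2|3)=-1; sign (−1)^1·+1^-1·-1^-5 = +1.
(a,b)_19: α=0, u≡10; β=2, v≡17 (mod 19); (10|19)=-1, (17|19)=+1; sign (−1)^0·-1^2·+1^0 = +1.
(a,b)_5: α=0, u≡1; β=-2, v≡2 (mod 5); (1|5)=+1, (2|5)=-1; sign (−1)^0·+1^-2·-1^0 = +1.
(a,b)_17: α=2, u≡9; β=-2, v≡12 (mod 17); (9|17)=+1, (12|17)=-1; sign (−1)^0·+1^-2·-1^2 = +1.
|Ram(-429, 3003)| = 4, even; anisotropic at {2, 7, 11, 13}.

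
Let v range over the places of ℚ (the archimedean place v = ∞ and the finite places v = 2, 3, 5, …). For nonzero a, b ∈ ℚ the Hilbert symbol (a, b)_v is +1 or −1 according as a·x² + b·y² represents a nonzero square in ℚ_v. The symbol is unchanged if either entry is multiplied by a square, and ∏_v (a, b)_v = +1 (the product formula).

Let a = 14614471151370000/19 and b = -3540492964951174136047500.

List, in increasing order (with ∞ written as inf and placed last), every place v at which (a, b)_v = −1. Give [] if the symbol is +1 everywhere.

Mod squares: a ≡ 27683, b ≡ -8211. Check v ∈ {∞, 2, 3, 5, 7, 17, 19, 23, 31, 47}.
v=2: v_2(a)=4, v_2(b)=2; units ≡ 3, 5 (mod 8); ε·ε+αω+βω = 1·0+4·1+2·1 ≡ 0  ⇒  (a,b)_2 = +1.
v=17: a=17^2·(≡3), b=17^3·(≡11) mod 17; (3|17)=-1, (11|17)=-1; (−1)^{2·3·8}·(-1)^3·(-1)^2 = -1.
v=47: a=47^1·(≡21), b=47^2·(≡12) mod 47; (21|47)=+1, (12|47)=+1; (−1)^{1·2·23}·(+1)^2·(+1)^1 = +1.
v=19: a=19^-1·(≡8), b=19^0·(≡9) mod 19; (8|19)=-1, (9|19)=+1; (−1)^{-1·0·9}·(-1)^0·(+1)^-1 = +1.
v=5: a=5^4·(≡3), b=5^4·(≡4) mod 5; (3|5)=-1, (4|5)=+1; (−1)^{4·4·2}·(-1)^4·(+1)^4 = +1.
v=3: a=3^8·(≡2), b=3^13·(≡2) mod 3; (2|3)=-1, (2|3)=-1; (−1)^{8·13·1}·(-1)^13·(-1)^8 = -1.
v=31: a=31^1·(≡10), b=31^2·(≡7) mod 31; (10|31)=+1, (7|31)=+1; (−1)^{1·2·15}·(+1)^2·(+1)^1 = +1.
v=23: a=23^2·(≡21), b=23^3·(≡19) mod 23; (21|23)=-1, (19|23)=-1; (−1)^{2·3·11}·(-1)^3·(-1)^2 = -1.
v=7: a=7^0·(≡3), b=7^1·(≡3) mod 7; (3|7)=-1, (3|7)=-1; (−1)^{0·1·3}·(-1)^1·(-1)^0 = -1.
v=∞: 27683 > 0 and -8211 < 0  ⇒  (a,b)_∞ = +1.
(27683, -8211 / ℚ) ramifies at {3, 7, 17, 23}: a division algebra.

[3, 7, 17, 23]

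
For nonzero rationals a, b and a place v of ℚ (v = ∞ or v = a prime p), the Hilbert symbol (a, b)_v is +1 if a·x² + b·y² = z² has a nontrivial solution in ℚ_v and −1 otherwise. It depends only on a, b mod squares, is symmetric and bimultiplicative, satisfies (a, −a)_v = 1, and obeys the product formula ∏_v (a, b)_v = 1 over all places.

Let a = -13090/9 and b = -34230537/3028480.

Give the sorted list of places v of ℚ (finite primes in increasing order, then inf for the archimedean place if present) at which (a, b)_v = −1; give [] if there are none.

Mod squares: a ≡ -13090, b ≡ -1190. Check v ∈ {∞, 2, 3, 5, 7, 11, 13, 17, 43}.
v=5: a=5^1·(≡3), b=5^-1·(≡3) mod 5; (3|5)=-1, (3|5)=-1; (−1)^{1·-1·2}·(-1)^-1·(-1)^1 = +1.
v=11: a=11^1·(≡1), b=11^2·(≡3) mod 11; (1|11)=+1, (3|11)=+1; (−1)^{1·2·5}·(+1)^2·(+1)^1 = +1.
v=43: a=43^0·(≡41), b=43^2·(≡41) mod 43; (41|43)=+1, (41|43)=+1; (−1)^{0·2·21}·(+1)^2·(+1)^0 = +1.
v=17: a=17^1·(≡7), b=17^1·(≡15) mod 17; (7|17)=-1, (15|17)=+1; (−1)^{1·1·8}·(-1)^1·(+1)^1 = -1.
v=7: a=7^1·(≡3), b=7^-1·(≡6) mod 7; (3|7)=-1, (6|7)=-1; (−1)^{1·-1·3}·(-1)^-1·(-1)^1 = -1.
v=∞: -13090 < 0 and -1190 < 0  ⇒  (a,b)_∞ = -1.
v=13: a=13^0·(≡3), b=13^-2·(≡6) mod 13; (3|13)=+1, (6|13)=-1; (−1)^{0·-2·6}·(+1)^-2·(-1)^0 = +1.
v=3: a=3^-2·(≡2), b=3^2·(≡1) mod 3; (2|3)=-1, (1|3)=+1; (−1)^{-2·2·1}·(-1)^2·(+1)^-2 = +1.
v=2: v_2(a)=1, v_2(b)=-9; units ≡ 7, 5 (mod 8); ε·ε+αω+βω = 1·0+1·1+-9·0 ≡ 1  ⇒  (a,b)_2 = -1.
|Ram(-13090, -1190)| = 4, even; anisotropic at {2, 7, 17, ∞}.

[2, 7, 17, inf]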